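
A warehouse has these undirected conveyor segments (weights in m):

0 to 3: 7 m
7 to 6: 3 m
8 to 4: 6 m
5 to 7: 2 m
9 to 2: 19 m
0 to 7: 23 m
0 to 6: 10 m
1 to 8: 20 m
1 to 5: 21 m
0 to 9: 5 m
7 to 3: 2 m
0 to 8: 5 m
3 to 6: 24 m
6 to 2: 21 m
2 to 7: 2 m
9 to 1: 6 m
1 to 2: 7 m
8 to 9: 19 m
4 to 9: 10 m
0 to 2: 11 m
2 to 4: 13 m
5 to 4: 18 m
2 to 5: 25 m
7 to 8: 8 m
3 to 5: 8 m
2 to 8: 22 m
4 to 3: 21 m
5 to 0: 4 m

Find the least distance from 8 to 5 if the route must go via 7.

Shortest 8→7: 8–7 = 8
Shortest 7→5: 7–5 = 2
Total via 7: 8 + 2 = 10 m.

10 m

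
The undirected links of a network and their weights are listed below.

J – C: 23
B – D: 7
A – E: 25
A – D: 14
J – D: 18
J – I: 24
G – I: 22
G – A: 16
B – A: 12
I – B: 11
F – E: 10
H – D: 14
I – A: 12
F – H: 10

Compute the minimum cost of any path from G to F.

51

Shortest distances from G:
G: 0
A: 16  (via G)
I: 22  (via G)
B: 28  (via A)
D: 30  (via A)
E: 41  (via A)
H: 44  (via D)
J: 46  (via I)
F: 51  (via E)
Shortest route: G → A → E → F = 51.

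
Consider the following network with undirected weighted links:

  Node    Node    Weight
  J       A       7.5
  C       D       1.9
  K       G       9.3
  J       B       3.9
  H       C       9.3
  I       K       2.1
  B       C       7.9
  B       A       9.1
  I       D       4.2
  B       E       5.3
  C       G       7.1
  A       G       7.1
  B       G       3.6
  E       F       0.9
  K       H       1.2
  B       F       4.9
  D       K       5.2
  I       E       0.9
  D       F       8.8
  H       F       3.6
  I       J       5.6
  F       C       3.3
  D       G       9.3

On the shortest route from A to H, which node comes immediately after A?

Compare a few routes:
A → J → I → K → H: 7.5+5.6+2.1+1.2 = 16.4
A → G → K → H: 7.1+9.3+1.2 = 17.6
The minimum is 16.4 via A → J → I → K → H.
So from A the first move is to J.

J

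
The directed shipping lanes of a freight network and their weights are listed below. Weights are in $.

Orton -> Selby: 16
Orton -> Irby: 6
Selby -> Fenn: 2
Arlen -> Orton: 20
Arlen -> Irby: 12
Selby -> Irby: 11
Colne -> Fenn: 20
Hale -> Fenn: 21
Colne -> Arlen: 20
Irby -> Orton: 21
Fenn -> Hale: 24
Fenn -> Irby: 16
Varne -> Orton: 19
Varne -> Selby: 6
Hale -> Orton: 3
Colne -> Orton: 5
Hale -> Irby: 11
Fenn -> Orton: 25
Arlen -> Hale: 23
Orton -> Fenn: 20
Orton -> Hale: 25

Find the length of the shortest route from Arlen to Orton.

$20

Settle nodes by increasing distance from Arlen:
Arlen: 0
Irby: 12  (via Arlen)
Orton: 20  (via Arlen)
Shortest route: Arlen–Orton = $20.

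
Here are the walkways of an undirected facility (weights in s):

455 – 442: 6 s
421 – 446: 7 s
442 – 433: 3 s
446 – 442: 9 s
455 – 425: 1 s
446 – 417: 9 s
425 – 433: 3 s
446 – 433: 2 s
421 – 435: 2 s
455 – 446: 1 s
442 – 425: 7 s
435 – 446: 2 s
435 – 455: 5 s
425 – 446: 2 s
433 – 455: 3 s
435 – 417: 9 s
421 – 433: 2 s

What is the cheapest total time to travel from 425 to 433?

Settle nodes by increasing distance from 425:
425: 0
455: 1  (via 425)
446: 2  (via 425)
433: 3  (via 425)
Shortest route: 425 → 433 = 3 s.

3 s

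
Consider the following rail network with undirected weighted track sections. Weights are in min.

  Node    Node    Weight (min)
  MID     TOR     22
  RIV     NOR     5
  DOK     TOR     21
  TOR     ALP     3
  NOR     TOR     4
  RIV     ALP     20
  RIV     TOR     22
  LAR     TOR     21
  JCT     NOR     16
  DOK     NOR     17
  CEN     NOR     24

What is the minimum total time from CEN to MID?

Compare a few routes:
CEN - NOR - RIV - TOR - MID: 24+5+22+22 = 73
CEN - NOR - TOR - MID: 24+4+22 = 50
Cheapest is CEN - NOR - TOR - MID at 50 min.

50 min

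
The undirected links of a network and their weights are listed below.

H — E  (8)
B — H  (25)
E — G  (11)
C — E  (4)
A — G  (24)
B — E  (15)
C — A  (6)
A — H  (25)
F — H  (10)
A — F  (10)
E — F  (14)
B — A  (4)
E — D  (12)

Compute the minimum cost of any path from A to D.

Settle nodes by increasing distance from A:
A: 0
B: 4  (via A)
C: 6  (via A)
E: 10  (via C)
F: 10  (via A)
H: 18  (via E)
G: 21  (via E)
D: 22  (via E)
Shortest route: A–C–E–D = 22.

22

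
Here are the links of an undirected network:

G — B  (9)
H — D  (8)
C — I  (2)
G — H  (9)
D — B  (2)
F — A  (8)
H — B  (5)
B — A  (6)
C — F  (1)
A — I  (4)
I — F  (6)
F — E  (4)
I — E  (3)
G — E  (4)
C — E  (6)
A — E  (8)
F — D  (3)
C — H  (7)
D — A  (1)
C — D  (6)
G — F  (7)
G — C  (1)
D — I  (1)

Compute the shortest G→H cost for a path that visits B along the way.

11

Shortest G→B: G–C–I–D–B = 6
Shortest B→H: B–H = 5
Total via B: 6 + 5 = 11.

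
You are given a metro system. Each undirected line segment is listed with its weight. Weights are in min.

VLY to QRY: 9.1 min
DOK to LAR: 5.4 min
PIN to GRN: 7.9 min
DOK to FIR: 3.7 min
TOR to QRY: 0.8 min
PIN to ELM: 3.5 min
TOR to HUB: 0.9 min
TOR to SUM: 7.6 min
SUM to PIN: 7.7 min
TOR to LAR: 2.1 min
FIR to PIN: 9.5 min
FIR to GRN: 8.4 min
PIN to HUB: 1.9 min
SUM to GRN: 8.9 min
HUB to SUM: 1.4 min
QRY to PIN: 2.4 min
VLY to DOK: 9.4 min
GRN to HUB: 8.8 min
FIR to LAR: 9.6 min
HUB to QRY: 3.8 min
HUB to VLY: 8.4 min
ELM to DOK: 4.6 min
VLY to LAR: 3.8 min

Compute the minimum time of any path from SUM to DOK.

Candidate routes:
SUM–HUB–PIN–ELM–DOK: 1.4+1.9+3.5+4.6 = 11.4
SUM–HUB–TOR–LAR–DOK: 1.4+0.9+2.1+5.4 = 9.8
The minimum is 9.8 min via SUM–HUB–TOR–LAR–DOK.

9.8 min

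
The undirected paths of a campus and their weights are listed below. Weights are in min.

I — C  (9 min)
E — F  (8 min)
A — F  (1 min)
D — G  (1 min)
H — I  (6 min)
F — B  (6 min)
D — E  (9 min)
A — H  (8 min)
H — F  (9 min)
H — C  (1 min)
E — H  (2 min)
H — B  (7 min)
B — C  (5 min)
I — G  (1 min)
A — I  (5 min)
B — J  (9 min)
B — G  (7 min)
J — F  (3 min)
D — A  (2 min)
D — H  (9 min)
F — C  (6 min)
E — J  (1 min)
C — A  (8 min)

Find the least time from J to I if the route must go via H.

9 min

Shortest J→H: J–E–H = 3
Shortest H→I: H–I = 6
Total via H: 3 + 6 = 9 min.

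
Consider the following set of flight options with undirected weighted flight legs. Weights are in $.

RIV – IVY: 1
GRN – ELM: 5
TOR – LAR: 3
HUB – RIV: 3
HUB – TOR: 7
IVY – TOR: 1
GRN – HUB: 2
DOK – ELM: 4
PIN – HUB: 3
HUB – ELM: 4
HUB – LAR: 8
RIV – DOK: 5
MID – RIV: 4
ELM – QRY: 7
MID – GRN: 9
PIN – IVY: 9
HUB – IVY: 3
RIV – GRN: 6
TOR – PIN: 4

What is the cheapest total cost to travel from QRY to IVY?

Enumerating some paths:
QRY → ELM → DOK → RIV → IVY: 7+4+5+1 = 17
QRY → ELM → HUB → IVY: 7+4+3 = 14
QRY → ELM → HUB → RIV → IVY: 7+4+3+1 = 15
Cheapest is QRY → ELM → HUB → IVY at $14.

$14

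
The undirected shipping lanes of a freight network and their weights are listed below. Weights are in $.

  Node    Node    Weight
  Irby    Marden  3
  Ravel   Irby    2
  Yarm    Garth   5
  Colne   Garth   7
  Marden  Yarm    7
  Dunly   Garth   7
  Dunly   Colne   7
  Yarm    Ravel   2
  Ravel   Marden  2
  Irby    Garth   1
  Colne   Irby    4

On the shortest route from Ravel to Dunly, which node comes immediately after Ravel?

Compare a few routes:
Ravel–Irby–Colne–Dunly: 2+4+7 = 13
Ravel–Marden–Irby–Garth–Dunly: 2+3+1+7 = 13
Ravel–Irby–Garth–Dunly: 2+1+7 = 10
Ravel–Yarm–Garth–Dunly: 2+5+7 = 14
Cheapest is Ravel–Irby–Garth–Dunly at $10.
So from Ravel the first move is to Irby.

Irby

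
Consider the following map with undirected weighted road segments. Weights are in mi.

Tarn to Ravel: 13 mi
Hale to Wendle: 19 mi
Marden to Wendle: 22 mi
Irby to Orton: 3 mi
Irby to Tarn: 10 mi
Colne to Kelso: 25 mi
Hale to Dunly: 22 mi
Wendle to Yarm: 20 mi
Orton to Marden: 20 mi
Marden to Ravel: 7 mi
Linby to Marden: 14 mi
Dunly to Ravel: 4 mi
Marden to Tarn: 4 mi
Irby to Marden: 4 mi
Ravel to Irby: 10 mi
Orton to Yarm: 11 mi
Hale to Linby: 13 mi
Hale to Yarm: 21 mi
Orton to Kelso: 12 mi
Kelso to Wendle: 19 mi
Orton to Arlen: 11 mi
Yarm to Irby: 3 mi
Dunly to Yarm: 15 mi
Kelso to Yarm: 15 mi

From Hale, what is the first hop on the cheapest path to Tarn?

Candidate routes:
Hale - Yarm - Irby - Marden - Tarn: 21+3+4+4 = 32
Hale - Linby - Marden - Tarn: 13+14+4 = 31
Cheapest is Hale - Linby - Marden - Tarn at 31 mi.
So from Hale the first move is to Linby.

Linby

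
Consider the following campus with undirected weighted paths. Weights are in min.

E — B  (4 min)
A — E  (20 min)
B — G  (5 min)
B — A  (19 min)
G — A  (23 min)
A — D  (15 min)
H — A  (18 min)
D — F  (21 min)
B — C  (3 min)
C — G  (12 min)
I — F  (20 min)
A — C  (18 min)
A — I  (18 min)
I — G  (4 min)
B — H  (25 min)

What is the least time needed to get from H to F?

Compare a few routes:
H → A → I → F: 18+18+20 = 56
H → A → D → F: 18+15+21 = 54
Cheapest is H → A → D → F at 54 min.

54 min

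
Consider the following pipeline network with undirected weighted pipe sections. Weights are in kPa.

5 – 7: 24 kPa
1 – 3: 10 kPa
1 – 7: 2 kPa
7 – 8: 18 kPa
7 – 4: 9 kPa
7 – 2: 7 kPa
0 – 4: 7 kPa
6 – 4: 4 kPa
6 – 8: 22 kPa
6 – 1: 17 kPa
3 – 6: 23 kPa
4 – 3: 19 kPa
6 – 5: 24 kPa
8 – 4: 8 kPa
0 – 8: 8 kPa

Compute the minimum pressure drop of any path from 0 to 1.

18 kPa

Shortest distances from 0:
0: 0
4: 7  (via 0)
8: 8  (via 0)
6: 11  (via 4)
7: 16  (via 4)
1: 18  (via 7)
Shortest route: 0 → 4 → 7 → 1 = 18 kPa.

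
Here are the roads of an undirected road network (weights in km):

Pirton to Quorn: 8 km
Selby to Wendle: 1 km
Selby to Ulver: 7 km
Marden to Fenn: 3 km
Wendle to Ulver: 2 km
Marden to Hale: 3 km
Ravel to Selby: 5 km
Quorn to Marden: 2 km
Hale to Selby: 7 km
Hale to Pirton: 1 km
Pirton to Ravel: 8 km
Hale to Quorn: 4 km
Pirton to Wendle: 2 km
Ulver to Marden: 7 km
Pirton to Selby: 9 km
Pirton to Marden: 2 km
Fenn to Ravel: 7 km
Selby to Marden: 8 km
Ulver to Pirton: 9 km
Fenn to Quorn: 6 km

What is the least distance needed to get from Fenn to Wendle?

Candidate routes:
Fenn → Marden → Ulver → Wendle: 3+7+2 = 12
Fenn → Marden → Hale → Pirton → Wendle: 3+3+1+2 = 9
Fenn → Marden → Quorn → Hale → Pirton → Wendle: 3+2+4+1+2 = 12
Fenn → Marden → Pirton → Wendle: 3+2+2 = 7
The minimum is 7 km via Fenn → Marden → Pirton → Wendle.

7 km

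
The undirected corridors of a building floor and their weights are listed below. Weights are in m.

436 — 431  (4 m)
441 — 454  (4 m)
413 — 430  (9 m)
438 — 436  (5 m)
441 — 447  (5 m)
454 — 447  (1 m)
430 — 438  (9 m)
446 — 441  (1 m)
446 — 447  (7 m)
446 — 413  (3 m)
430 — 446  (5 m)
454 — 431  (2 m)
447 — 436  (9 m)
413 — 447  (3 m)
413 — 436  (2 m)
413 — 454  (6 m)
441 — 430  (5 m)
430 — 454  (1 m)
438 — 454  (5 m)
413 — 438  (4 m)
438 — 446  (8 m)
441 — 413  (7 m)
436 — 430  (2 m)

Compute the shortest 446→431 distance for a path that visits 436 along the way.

Shortest 446→436: 446 → 413 → 436 = 5
Shortest 436→431: 436 → 431 = 4
Total via 436: 5 + 4 = 9 m.

9 m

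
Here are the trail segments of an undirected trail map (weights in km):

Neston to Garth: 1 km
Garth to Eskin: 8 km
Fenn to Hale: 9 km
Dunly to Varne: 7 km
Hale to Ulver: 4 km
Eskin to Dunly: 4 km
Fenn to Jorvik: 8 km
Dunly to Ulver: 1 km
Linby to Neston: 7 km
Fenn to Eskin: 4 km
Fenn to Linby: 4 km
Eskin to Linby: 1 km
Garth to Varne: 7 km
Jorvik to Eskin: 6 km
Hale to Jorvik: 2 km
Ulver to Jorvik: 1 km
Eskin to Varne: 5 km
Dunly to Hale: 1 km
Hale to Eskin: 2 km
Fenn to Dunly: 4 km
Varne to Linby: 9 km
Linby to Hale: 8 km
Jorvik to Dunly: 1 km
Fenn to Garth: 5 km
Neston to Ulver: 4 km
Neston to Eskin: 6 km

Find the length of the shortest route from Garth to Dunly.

6 km

Settle nodes by increasing distance from Garth:
Garth: 0
Neston: 1  (via Garth)
Ulver: 5  (via Neston)
Fenn: 5  (via Garth)
Dunly: 6  (via Ulver)
Shortest route: Garth → Neston → Ulver → Dunly = 6 km.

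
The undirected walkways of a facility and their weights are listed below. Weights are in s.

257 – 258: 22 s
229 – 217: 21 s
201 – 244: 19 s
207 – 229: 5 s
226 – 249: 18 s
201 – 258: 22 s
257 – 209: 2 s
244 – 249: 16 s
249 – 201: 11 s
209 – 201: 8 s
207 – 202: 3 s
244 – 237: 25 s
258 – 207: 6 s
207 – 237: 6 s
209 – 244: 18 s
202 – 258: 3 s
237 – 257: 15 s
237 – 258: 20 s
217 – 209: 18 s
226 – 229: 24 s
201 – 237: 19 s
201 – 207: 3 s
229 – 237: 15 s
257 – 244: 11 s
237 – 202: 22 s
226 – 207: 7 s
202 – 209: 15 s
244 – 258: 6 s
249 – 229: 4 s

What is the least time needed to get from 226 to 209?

Compare a few routes:
226 → 207 → 201 → 209: 7+3+8 = 18
226 → 207 → 237 → 257 → 209: 7+6+15+2 = 30
226 → 207 → 202 → 209: 7+3+15 = 25
Cheapest is 226 → 207 → 201 → 209 at 18 s.

18 s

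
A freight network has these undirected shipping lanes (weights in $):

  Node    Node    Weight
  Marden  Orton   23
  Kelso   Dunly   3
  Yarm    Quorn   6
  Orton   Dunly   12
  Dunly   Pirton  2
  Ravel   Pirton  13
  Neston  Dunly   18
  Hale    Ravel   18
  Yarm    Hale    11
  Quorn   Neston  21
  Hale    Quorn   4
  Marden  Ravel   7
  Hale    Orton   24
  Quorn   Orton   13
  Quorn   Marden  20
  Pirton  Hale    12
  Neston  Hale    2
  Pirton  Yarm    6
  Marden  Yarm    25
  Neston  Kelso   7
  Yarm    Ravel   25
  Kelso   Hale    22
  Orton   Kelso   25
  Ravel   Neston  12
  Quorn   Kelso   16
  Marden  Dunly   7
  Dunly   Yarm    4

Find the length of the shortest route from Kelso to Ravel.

$17

Settle nodes by increasing distance from Kelso:
Kelso: 0
Dunly: 3  (via Kelso)
Pirton: 5  (via Dunly)
Yarm: 7  (via Dunly)
Neston: 7  (via Kelso)
Hale: 9  (via Neston)
Marden: 10  (via Dunly)
Quorn: 13  (via Yarm)
Orton: 15  (via Dunly)
Ravel: 17  (via Marden)
Shortest route: Kelso → Dunly → Marden → Ravel = $17.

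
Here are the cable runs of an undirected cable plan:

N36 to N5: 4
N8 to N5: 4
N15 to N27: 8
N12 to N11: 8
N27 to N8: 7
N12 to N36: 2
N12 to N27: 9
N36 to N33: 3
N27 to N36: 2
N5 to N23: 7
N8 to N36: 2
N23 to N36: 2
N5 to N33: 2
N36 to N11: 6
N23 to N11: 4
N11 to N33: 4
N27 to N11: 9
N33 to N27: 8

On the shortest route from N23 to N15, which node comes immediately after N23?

Candidate routes:
N23 - N36 - N8 - N27 - N15: 2+2+7+8 = 19
N23 - N36 - N27 - N15: 2+2+8 = 12
N23 - N11 - N36 - N27 - N15: 4+6+2+8 = 20
The minimum is 12 via N23 - N36 - N27 - N15.
So from N23 the first move is to N36.

N36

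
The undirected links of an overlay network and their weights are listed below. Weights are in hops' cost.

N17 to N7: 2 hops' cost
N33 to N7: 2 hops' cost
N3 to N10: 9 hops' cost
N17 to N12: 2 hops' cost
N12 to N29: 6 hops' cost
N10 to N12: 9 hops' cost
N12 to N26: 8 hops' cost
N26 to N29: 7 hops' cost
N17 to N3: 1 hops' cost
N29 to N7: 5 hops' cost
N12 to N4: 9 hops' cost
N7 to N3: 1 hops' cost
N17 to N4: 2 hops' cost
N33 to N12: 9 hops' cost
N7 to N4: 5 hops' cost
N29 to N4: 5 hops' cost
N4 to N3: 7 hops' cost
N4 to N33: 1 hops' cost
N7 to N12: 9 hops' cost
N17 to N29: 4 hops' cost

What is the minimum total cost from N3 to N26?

Compare a few routes:
N3 → N17 → N12 → N26: 1+2+8 = 11
N3 → N7 → N29 → N26: 1+5+7 = 13
N3 → N17 → N29 → N26: 1+4+7 = 12
Cheapest is N3 → N17 → N12 → N26 at 11 hops' cost.

11 hops' cost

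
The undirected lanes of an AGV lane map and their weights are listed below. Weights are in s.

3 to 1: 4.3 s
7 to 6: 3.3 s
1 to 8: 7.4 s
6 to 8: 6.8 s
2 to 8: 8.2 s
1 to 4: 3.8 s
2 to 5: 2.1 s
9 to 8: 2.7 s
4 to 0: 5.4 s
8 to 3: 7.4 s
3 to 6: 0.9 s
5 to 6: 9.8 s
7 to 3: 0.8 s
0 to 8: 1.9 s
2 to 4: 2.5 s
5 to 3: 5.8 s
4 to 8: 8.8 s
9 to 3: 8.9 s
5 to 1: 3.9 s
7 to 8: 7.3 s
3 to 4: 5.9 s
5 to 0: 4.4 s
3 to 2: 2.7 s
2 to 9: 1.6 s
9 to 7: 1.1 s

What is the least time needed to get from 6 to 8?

Enumerating some paths:
6 - 3 - 7 - 9 - 8: 0.9+0.8+1.1+2.7 = 5.5
6 - 7 - 9 - 8: 3.3+1.1+2.7 = 7.1
6 - 8: 6.8 = 6.8
Cheapest is 6 - 3 - 7 - 9 - 8 at 5.5 s.

5.5 s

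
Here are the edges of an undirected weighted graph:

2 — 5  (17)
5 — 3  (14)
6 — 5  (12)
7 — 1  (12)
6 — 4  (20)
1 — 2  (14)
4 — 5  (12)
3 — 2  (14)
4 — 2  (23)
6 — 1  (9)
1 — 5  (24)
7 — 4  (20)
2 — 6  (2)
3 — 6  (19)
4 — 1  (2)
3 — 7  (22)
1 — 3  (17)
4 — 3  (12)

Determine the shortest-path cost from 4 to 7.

Shortest distances from 4:
4: 0
1: 2  (via 4)
6: 11  (via 1)
3: 12  (via 4)
5: 12  (via 4)
2: 13  (via 6)
7: 14  (via 1)
Shortest route: 4 → 1 → 7 = 14.

14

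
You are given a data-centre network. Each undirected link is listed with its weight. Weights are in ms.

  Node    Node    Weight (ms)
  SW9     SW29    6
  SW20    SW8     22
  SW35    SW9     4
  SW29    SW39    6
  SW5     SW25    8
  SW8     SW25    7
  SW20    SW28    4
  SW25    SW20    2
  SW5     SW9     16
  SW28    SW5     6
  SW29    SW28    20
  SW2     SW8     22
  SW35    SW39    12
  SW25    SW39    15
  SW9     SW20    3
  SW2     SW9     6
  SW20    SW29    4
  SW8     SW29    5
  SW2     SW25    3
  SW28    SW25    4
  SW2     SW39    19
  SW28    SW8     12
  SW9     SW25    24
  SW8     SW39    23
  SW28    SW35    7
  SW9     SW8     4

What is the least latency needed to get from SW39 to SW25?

12 ms

Running Dijkstra from SW39:
SW39: 0
SW29: 6  (via SW39)
SW20: 10  (via SW29)
SW8: 11  (via SW29)
SW9: 12  (via SW29)
SW35: 12  (via SW39)
SW25: 12  (via SW20)
Shortest route: SW39–SW29–SW20–SW25 = 12 ms.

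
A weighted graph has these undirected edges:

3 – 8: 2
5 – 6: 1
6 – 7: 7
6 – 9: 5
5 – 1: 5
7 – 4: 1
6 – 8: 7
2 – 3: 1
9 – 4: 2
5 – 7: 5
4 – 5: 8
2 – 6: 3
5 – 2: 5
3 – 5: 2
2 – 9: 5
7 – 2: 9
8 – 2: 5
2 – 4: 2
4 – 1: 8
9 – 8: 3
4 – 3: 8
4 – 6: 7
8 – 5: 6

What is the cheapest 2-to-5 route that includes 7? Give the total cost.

Best 2 to 7: 2 → 4 → 7 costing 3
Shortest 7→5: 7 → 5 = 5
Total via 7: 3 + 5 = 8.

8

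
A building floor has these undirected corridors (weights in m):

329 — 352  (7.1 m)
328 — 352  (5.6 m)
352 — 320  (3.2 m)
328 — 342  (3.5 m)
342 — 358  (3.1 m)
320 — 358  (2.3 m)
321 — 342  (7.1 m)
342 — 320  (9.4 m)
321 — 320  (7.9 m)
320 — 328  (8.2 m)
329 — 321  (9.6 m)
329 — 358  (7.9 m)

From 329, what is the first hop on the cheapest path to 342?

358

Candidate routes:
329 → 352 → 320 → 358 → 342: 7.1+3.2+2.3+3.1 = 15.7
329 → 358 → 342: 7.9+3.1 = 11
329 → 352 → 328 → 342: 7.1+5.6+3.5 = 16.2
Cheapest is 329 → 358 → 342 at 11 m.
So from 329 the first move is to 358.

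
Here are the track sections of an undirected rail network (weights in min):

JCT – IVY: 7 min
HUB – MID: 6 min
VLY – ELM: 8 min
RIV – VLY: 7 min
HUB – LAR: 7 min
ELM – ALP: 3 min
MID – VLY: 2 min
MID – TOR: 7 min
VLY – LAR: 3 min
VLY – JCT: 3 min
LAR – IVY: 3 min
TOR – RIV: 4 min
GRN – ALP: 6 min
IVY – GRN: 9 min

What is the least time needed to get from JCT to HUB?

Candidate routes:
JCT → VLY → LAR → HUB: 3+3+7 = 13
JCT → IVY → LAR → VLY → MID → HUB: 7+3+3+2+6 = 21
JCT → IVY → LAR → HUB: 7+3+7 = 17
JCT → VLY → MID → HUB: 3+2+6 = 11
The minimum is 11 min via JCT → VLY → MID → HUB.

11 min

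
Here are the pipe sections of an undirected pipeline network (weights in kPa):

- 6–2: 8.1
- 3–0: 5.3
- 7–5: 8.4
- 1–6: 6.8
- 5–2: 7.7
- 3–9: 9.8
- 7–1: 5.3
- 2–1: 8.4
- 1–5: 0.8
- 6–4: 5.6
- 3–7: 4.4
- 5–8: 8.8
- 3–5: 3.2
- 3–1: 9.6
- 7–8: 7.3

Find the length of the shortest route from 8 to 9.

21.5 kPa

Candidate routes:
8 - 7 - 1 - 5 - 3 - 9: 7.3+5.3+0.8+3.2+9.8 = 26.4
8 - 5 - 3 - 9: 8.8+3.2+9.8 = 21.8
8 - 7 - 3 - 9: 7.3+4.4+9.8 = 21.5
The minimum is 21.5 kPa via 8 - 7 - 3 - 9.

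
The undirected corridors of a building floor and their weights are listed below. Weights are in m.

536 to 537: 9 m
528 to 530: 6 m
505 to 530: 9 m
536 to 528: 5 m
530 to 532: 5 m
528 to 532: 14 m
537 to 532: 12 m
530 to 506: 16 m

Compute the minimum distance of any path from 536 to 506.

27 m

Running Dijkstra from 536:
536: 0
528: 5  (via 536)
537: 9  (via 536)
530: 11  (via 528)
532: 16  (via 530)
505: 20  (via 530)
506: 27  (via 530)
Shortest route: 536 → 528 → 530 → 506 = 27 m.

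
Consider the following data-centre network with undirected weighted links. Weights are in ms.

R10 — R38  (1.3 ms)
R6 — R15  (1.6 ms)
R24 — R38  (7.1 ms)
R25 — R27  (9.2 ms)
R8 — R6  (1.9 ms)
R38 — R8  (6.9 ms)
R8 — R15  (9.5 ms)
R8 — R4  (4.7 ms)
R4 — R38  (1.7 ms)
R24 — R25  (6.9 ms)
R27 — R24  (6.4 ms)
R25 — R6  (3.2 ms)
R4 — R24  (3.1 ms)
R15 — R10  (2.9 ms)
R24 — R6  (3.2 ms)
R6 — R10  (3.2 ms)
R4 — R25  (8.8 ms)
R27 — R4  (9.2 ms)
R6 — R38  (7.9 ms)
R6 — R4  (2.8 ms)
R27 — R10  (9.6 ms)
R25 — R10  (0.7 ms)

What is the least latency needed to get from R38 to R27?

Shortest distances from R38:
R38: 0
R10: 1.3  (via R38)
R4: 1.7  (via R38)
R25: 2  (via R10)
R15: 4.2  (via R10)
R6: 4.5  (via R10)
R24: 4.8  (via R4)
R8: 6.4  (via R4)
R27: 10.9  (via R10)
Shortest route: R38 → R10 → R27 = 10.9 ms.

10.9 ms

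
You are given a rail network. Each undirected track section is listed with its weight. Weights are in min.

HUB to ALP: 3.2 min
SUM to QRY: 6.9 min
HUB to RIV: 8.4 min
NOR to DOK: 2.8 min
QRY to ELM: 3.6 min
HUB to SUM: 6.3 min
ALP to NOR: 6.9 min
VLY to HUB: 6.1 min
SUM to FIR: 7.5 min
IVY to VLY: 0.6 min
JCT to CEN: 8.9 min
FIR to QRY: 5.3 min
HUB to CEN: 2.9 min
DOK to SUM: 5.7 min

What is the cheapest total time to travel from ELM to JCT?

28.6 min

Candidate routes:
ELM–QRY–FIR–SUM–HUB–CEN–JCT: 3.6+5.3+7.5+6.3+2.9+8.9 = 34.5
ELM–QRY–SUM–HUB–CEN–JCT: 3.6+6.9+6.3+2.9+8.9 = 28.6
Cheapest is ELM–QRY–SUM–HUB–CEN–JCT at 28.6 min.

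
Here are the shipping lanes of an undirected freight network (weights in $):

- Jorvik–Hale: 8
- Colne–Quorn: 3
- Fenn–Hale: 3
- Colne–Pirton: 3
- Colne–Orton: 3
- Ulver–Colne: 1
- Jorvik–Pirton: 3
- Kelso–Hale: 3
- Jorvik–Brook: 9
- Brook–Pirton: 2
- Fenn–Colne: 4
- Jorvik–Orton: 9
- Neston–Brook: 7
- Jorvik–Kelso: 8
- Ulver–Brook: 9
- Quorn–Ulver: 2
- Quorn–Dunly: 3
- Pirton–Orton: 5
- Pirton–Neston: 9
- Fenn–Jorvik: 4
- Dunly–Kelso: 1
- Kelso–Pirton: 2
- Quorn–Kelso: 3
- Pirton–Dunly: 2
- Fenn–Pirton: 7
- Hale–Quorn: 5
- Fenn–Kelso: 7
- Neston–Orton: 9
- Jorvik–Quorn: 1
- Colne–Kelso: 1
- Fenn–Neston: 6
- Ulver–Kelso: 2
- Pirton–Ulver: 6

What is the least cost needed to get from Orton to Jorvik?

Running Dijkstra from Orton:
Orton: 0
Colne: 3  (via Orton)
Ulver: 4  (via Colne)
Kelso: 4  (via Colne)
Dunly: 5  (via Kelso)
Pirton: 5  (via Orton)
Quorn: 6  (via Colne)
Jorvik: 7  (via Quorn)
Shortest route: Orton → Colne → Quorn → Jorvik = $7.

$7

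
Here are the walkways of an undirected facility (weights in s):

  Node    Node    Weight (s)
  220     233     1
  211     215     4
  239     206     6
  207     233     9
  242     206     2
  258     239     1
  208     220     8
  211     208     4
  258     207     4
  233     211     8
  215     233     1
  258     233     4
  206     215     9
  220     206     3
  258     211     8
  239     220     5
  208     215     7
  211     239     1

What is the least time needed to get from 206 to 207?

Candidate routes:
206–239–258–207: 6+1+4 = 11
206–220–233–207: 3+1+9 = 13
206–220–239–258–207: 3+5+1+4 = 13
206–220–233–258–207: 3+1+4+4 = 12
The minimum is 11 s via 206–239–258–207.

11 s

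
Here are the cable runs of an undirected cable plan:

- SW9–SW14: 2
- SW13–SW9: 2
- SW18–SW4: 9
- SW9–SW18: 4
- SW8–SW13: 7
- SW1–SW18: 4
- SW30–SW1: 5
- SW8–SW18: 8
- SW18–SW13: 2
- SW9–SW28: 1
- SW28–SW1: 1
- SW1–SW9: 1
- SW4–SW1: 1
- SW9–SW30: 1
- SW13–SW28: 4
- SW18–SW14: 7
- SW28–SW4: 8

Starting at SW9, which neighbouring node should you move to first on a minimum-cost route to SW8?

Enumerating some paths:
SW9 - SW13 - SW8: 2+7 = 9
SW9 - SW13 - SW18 - SW8: 2+2+8 = 12
Cheapest is SW9 - SW13 - SW8 at 9.
So from SW9 the first move is to SW13.

SW13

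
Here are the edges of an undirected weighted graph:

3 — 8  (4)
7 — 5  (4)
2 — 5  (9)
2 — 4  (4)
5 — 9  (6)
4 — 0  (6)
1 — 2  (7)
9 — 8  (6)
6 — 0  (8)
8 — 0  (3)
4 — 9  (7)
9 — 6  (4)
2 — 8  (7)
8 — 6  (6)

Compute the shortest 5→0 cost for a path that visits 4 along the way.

Best 5 to 4: 5–9–4 costing 13
Shortest 4→0: 4–0 = 6
Total via 4: 13 + 6 = 19.

19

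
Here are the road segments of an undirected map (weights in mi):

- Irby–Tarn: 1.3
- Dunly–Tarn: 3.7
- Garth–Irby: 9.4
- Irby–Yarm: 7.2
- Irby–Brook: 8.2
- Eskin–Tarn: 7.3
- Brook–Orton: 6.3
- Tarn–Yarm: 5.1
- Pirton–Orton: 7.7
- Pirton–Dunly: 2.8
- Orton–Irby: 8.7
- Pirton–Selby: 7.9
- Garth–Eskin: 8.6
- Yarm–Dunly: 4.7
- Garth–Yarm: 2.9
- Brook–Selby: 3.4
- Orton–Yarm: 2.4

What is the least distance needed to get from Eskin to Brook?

16.8 mi

Compare a few routes:
Eskin - Tarn - Yarm - Orton - Brook: 7.3+5.1+2.4+6.3 = 21.1
Eskin - Tarn - Irby - Brook: 7.3+1.3+8.2 = 16.8
Eskin - Garth - Yarm - Orton - Brook: 8.6+2.9+2.4+6.3 = 20.2
The minimum is 16.8 mi via Eskin - Tarn - Irby - Brook.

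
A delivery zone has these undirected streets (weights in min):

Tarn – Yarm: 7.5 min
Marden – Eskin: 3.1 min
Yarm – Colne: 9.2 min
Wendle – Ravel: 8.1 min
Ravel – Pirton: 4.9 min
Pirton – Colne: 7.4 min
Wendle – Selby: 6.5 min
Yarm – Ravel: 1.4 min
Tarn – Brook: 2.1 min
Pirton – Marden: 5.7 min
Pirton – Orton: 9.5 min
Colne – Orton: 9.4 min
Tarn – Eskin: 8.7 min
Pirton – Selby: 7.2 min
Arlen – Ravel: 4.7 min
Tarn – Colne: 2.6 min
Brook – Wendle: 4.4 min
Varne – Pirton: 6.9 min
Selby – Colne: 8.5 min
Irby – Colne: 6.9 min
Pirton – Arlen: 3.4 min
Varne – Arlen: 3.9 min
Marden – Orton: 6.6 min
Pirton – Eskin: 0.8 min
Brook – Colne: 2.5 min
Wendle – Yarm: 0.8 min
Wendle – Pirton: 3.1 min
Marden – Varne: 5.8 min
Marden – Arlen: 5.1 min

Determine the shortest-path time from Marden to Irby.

18.2 min

Compare a few routes:
Marden → Pirton → Colne → Irby: 5.7+7.4+6.9 = 20
Marden → Eskin → Pirton → Colne → Irby: 3.1+0.8+7.4+6.9 = 18.2
The minimum is 18.2 min via Marden → Eskin → Pirton → Colne → Irby.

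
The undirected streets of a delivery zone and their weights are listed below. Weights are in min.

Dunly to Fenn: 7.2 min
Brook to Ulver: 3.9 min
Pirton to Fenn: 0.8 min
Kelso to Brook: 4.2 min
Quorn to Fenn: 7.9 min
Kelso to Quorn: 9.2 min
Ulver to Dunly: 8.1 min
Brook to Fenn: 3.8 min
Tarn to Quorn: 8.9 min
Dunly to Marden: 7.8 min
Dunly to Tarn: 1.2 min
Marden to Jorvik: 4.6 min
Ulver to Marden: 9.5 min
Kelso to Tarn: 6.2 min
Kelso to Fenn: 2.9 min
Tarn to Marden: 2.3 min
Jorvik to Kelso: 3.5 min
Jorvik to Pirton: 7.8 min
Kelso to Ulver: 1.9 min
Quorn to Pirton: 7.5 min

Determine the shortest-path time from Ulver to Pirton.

5.6 min

Running Dijkstra from Ulver:
Ulver: 0
Kelso: 1.9  (via Ulver)
Brook: 3.9  (via Ulver)
Fenn: 4.8  (via Kelso)
Jorvik: 5.4  (via Kelso)
Pirton: 5.6  (via Fenn)
Shortest route: Ulver → Kelso → Fenn → Pirton = 5.6 min.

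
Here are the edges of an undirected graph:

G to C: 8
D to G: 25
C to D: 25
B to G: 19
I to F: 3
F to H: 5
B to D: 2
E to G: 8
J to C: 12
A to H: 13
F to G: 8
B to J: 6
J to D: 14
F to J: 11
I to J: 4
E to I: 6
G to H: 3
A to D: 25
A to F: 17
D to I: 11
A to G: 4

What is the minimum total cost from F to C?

16

Settle nodes by increasing distance from F:
F: 0
I: 3  (via F)
H: 5  (via F)
J: 7  (via I)
G: 8  (via F)
E: 9  (via I)
A: 12  (via G)
B: 13  (via J)
D: 14  (via I)
C: 16  (via G)
Shortest route: F–G–C = 16.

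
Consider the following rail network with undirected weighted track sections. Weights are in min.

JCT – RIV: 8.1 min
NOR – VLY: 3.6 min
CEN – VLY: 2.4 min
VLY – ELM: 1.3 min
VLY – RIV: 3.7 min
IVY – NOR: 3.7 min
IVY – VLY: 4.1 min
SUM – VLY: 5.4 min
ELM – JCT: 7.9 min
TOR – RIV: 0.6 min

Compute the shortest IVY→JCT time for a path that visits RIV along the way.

Shortest IVY→RIV: IVY → VLY → RIV = 7.8
Best RIV to JCT: RIV → JCT costing 8.1
Total via RIV: 7.8 + 8.1 = 15.9 min.

15.9 min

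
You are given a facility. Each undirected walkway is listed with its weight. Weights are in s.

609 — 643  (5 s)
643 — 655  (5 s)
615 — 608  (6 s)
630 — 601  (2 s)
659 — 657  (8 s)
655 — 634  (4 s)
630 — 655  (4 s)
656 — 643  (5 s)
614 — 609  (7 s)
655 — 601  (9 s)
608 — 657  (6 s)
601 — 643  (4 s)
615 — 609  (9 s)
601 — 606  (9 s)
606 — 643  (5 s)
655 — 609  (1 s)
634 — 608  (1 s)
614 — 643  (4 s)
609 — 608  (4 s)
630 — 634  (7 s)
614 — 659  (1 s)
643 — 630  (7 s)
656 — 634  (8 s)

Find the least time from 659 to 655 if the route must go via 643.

Best 659 to 643: 659 → 614 → 643 costing 5
Shortest 643→655: 643 → 655 = 5
Total via 643: 5 + 5 = 10 s.

10 s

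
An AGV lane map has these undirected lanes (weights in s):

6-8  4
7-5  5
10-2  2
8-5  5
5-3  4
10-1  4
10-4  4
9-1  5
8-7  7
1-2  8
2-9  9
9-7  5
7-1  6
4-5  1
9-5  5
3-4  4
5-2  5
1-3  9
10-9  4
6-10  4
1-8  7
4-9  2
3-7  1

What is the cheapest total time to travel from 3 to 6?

Settle nodes by increasing distance from 3:
3: 0
7: 1  (via 3)
4: 4  (via 3)
5: 4  (via 3)
9: 6  (via 7)
1: 7  (via 7)
8: 8  (via 7)
10: 8  (via 4)
2: 9  (via 5)
6: 12  (via 8)
Shortest route: 3–7–8–6 = 12 s.

12 s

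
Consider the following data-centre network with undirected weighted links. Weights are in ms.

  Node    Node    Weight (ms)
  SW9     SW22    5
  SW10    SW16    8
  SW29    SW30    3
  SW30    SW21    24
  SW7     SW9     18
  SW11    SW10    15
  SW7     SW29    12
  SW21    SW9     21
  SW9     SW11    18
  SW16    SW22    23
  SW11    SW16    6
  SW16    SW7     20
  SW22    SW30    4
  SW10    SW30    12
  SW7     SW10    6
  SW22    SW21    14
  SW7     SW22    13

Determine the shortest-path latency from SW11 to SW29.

Shortest distances from SW11:
SW11: 0
SW16: 6  (via SW11)
SW10: 14  (via SW16)
SW9: 18  (via SW11)
SW7: 20  (via SW10)
SW22: 23  (via SW9)
SW30: 26  (via SW10)
SW29: 29  (via SW30)
Shortest route: SW11–SW16–SW10–SW30–SW29 = 29 ms.

29 ms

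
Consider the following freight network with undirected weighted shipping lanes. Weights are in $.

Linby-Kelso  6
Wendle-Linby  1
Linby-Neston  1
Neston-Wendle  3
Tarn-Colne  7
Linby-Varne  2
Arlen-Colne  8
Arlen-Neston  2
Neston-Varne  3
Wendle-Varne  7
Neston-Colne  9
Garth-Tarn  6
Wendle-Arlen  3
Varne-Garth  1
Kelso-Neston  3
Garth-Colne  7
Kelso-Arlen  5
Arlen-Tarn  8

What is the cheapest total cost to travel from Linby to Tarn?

$9

Candidate routes:
Linby → Neston → Varne → Garth → Tarn: 1+3+1+6 = 11
Linby → Varne → Garth → Tarn: 2+1+6 = 9
Cheapest is Linby → Varne → Garth → Tarn at $9.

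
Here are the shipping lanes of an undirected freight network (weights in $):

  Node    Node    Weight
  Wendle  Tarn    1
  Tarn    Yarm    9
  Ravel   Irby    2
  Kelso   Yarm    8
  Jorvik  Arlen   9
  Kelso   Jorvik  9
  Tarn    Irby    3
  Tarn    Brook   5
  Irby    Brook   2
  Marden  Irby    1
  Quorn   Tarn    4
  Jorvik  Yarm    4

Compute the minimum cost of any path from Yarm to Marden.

Running Dijkstra from Yarm:
Yarm: 0
Jorvik: 4  (via Yarm)
Kelso: 8  (via Yarm)
Tarn: 9  (via Yarm)
Wendle: 10  (via Tarn)
Irby: 12  (via Tarn)
Marden: 13  (via Irby)
Shortest route: Yarm–Tarn–Irby–Marden = $13.

$13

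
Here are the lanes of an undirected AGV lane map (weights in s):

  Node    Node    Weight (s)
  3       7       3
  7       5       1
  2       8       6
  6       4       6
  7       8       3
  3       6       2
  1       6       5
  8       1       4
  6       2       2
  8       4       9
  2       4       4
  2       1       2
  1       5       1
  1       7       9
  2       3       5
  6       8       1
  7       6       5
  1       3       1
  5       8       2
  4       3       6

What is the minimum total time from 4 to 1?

Settle nodes by increasing distance from 4:
4: 0
2: 4  (via 4)
1: 6  (via 2)
Shortest route: 4 → 2 → 1 = 6 s.

6 s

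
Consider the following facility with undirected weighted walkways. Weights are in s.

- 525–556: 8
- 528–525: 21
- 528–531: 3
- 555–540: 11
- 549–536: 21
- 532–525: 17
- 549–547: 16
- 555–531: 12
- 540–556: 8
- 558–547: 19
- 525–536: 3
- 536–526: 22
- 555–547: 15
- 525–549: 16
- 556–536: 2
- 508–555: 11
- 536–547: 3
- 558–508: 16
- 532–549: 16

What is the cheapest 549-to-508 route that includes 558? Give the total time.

51 s

Shortest 549→558: 549–547–558 = 35
Best 558 to 508: 558–508 costing 16
Total via 558: 35 + 16 = 51 s.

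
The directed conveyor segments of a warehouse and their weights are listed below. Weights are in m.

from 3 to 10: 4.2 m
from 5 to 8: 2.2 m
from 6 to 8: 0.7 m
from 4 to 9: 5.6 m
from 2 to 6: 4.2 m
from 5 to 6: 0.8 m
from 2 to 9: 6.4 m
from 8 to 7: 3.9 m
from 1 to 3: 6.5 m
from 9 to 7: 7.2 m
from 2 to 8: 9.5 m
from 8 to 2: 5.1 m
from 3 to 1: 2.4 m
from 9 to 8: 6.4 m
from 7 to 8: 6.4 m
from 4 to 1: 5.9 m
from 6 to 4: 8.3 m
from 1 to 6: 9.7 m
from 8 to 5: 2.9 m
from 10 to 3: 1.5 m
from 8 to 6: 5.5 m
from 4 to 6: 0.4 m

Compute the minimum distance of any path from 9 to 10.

Settle nodes by increasing distance from 9:
9: 0
8: 6.4  (via 9)
7: 7.2  (via 9)
5: 9.3  (via 8)
6: 10.1  (via 5)
2: 11.5  (via 8)
4: 18.4  (via 6)
1: 24.3  (via 4)
3: 30.8  (via 1)
10: 35  (via 3)
Shortest route: 9–8–5–6–4–1–3–10 = 35 m.

35 m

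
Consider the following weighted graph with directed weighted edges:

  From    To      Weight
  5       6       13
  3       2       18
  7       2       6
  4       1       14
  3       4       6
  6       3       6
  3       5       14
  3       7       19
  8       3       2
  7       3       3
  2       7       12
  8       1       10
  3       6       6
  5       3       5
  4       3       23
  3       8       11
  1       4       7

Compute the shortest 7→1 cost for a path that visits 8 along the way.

24

Shortest 7→8: 7–3–8 = 14
Best 8 to 1: 8–1 costing 10
Total via 8: 14 + 10 = 24.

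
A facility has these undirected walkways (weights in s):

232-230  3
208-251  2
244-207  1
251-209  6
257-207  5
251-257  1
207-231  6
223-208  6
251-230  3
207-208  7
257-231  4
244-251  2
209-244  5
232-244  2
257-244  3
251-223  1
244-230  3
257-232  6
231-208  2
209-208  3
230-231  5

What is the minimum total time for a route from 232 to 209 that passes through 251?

9 s

Best 232 to 251: 232–244–251 costing 4
Shortest 251→209: 251–208–209 = 5
Total via 251: 4 + 5 = 9 s.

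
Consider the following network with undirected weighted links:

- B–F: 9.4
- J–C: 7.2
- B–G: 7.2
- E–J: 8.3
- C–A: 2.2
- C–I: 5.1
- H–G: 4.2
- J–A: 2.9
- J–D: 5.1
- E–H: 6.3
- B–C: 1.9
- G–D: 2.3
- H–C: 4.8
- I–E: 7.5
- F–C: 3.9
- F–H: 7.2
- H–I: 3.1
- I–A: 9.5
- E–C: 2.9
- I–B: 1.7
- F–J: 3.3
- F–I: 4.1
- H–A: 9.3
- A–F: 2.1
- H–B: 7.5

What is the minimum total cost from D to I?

9.6

Settle nodes by increasing distance from D:
D: 0
G: 2.3  (via D)
J: 5.1  (via D)
H: 6.5  (via G)
A: 8  (via J)
F: 8.4  (via J)
B: 9.5  (via G)
I: 9.6  (via H)
Shortest route: D → G → H → I = 9.6.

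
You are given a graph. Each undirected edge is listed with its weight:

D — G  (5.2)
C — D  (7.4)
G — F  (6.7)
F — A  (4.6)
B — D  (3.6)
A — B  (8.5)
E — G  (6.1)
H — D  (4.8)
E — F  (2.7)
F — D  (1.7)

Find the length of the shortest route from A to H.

Running Dijkstra from A:
A: 0
F: 4.6  (via A)
D: 6.3  (via F)
E: 7.3  (via F)
B: 8.5  (via A)
H: 11.1  (via D)
Shortest route: A–F–D–H = 11.1.

11.1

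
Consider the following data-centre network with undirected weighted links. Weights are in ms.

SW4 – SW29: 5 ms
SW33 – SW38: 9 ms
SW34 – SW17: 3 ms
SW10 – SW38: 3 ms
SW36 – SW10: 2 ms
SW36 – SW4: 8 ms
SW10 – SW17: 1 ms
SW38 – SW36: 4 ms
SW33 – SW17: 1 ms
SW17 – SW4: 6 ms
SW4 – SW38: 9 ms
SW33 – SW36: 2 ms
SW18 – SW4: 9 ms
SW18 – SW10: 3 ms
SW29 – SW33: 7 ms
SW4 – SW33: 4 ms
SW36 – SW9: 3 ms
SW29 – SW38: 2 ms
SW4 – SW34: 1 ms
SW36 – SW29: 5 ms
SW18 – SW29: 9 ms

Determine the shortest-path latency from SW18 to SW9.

8 ms

Settle nodes by increasing distance from SW18:
SW18: 0
SW10: 3  (via SW18)
SW17: 4  (via SW10)
SW36: 5  (via SW10)
SW33: 5  (via SW17)
SW38: 6  (via SW10)
SW34: 7  (via SW17)
SW29: 8  (via SW38)
SW4: 8  (via SW34)
SW9: 8  (via SW36)
Shortest route: SW18 → SW10 → SW36 → SW9 = 8 ms.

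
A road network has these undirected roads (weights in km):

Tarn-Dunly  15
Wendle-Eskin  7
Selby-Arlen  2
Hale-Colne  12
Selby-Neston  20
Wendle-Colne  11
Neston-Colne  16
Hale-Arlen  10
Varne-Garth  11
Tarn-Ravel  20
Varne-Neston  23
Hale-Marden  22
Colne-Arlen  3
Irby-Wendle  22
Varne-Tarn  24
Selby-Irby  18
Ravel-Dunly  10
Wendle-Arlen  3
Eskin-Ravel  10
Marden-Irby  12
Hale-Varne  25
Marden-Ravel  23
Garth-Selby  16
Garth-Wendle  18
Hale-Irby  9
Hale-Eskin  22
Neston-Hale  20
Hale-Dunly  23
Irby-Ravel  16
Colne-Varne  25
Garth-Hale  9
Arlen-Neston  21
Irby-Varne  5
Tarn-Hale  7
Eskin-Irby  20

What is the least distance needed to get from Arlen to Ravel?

20 km

Compare a few routes:
Arlen → Wendle → Eskin → Ravel: 3+7+10 = 20
Arlen → Hale → Irby → Ravel: 10+9+16 = 35
Arlen → Colne → Wendle → Eskin → Ravel: 3+11+7+10 = 31
The minimum is 20 km via Arlen → Wendle → Eskin → Ravel.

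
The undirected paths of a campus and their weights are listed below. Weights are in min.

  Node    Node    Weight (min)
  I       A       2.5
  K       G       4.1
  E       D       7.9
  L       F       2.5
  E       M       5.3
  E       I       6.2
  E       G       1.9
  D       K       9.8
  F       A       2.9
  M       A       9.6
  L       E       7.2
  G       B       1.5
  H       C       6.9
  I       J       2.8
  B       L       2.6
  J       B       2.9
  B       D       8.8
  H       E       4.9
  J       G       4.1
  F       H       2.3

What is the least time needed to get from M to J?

Candidate routes:
M → E → G → B → J: 5.3+1.9+1.5+2.9 = 11.6
M → E → I → J: 5.3+6.2+2.8 = 14.3
M → E → G → J: 5.3+1.9+4.1 = 11.3
Cheapest is M → E → G → J at 11.3 min.

11.3 min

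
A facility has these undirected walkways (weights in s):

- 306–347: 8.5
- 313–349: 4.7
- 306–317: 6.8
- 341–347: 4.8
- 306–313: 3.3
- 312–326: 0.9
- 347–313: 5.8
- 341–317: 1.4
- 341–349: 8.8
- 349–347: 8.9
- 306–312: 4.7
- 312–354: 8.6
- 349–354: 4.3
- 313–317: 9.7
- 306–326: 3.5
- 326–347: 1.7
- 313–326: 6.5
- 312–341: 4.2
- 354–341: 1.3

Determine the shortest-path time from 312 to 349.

Running Dijkstra from 312:
312: 0
326: 0.9  (via 312)
347: 2.6  (via 326)
341: 4.2  (via 312)
306: 4.4  (via 326)
354: 5.5  (via 341)
317: 5.6  (via 341)
313: 7.4  (via 326)
349: 9.8  (via 354)
Shortest route: 312 → 341 → 354 → 349 = 9.8 s.

9.8 s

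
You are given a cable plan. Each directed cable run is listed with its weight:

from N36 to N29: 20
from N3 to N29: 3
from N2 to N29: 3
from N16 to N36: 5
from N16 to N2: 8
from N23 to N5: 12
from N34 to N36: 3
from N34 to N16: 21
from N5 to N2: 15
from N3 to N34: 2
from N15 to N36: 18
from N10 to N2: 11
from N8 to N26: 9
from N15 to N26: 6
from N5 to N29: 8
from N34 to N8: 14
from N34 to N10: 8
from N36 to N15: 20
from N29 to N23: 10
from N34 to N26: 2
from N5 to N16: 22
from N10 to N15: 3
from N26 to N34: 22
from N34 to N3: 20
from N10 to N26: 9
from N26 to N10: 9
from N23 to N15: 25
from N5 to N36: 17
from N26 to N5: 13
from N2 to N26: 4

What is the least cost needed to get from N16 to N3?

54

Running Dijkstra from N16:
N16: 0
N36: 5  (via N16)
N2: 8  (via N16)
N29: 11  (via N2)
N26: 12  (via N2)
N10: 21  (via N26)
N23: 21  (via N29)
N15: 24  (via N10)
N5: 25  (via N26)
N34: 34  (via N26)
N8: 48  (via N34)
N3: 54  (via N34)
Shortest route: N16–N2–N26–N34–N3 = 54.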